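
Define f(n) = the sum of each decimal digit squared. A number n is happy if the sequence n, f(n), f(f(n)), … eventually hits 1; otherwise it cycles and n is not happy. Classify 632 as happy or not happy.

632 → 6² + 3² + 2² = 49
49 → 4² + 9² = 97
97 → 9² + 7² = 130
130 → 1² + 3² + 0² = 10
10 → 1² + 0² = 1  — reached 1.

happy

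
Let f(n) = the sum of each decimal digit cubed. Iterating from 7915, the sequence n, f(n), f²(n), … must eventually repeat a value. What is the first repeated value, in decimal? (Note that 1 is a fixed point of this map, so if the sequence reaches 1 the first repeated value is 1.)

7915 → 7³ + 9³ + 1³ + 5³ = 343 + 729 + 1 + 125 = 1198
1198 → 1³ + 1³ + 9³ + 8³ = 1 + 1 + 729 + 512 = 1243
1243 → 1³ + 2³ + 4³ + 3³ = 1 + 8 + 64 + 27 = 100
100 → 1³ + 0³ + 0³ = 1 + 0 + 0 = 1  — reached the fixed point 1.
1 → 1, so 1 is the first repeated value.

1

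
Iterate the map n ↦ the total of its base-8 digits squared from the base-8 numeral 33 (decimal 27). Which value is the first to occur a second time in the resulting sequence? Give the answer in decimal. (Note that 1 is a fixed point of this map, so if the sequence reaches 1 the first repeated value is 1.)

27 = (3,3)_8 → 18
18 = (2,2)_8 → 8
8 = (1,0)_8 → 1  — reached the fixed point 1.
1 → 1, so 1 is the first repeated value.

1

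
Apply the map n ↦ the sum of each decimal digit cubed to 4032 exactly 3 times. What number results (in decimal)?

4032 → 4³ + 0³ + 3³ + 2³ = 99
99 → 9³ + 9³ = 1458
1458 → 1³ + 4³ + 5³ + 8³ = 702

702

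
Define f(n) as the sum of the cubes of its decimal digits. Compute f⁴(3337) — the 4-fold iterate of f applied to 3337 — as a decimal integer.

136

3337 → 424
424 → 136
136 → 244
244 → 136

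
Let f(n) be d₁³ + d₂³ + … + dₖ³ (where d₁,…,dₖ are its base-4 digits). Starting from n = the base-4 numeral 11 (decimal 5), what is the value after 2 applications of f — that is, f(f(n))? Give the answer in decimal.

8

5 = (1,1)_4 → 1³ + 1³ = 2
2 = (2)_4 → 2³ = 8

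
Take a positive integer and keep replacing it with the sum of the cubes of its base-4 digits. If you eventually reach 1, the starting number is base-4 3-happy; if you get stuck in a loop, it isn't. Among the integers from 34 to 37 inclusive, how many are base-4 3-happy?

2

34: 34 → 16 → 1  — base-4 3-happy
35: 35 → 35  — not base-4 3-happy
36: 36 → 9 → 9  — not base-4 3-happy
37: 37 → 10 → 16 → 1  — base-4 3-happy
base-4 3-happy: 34, 37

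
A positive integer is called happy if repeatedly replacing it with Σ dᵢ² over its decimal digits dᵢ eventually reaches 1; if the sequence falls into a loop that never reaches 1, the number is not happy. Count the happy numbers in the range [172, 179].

1

172: 172 → 54 → 41 → 17 → 50 → 25 → 29 → 85 → 89 → 145 → 42 → 20 → 4 → 16 → 37 → 58 → 89  — not happy
173: 173 → 59 → 106 → 37 → 58 → 89 → 145 → 42 → 20 → 4 → 16 → 37  — not happy
174: 174 → 66 → 72 → 53 → 34 → 25 → 29 → 85 → 89 → 145 → 42 → 20 → 4 → 16 → 37 → 58 → 89  — not happy
175: 175 → 75 → 74 → 65 → 61 → 37 → 58 → 89 → 145 → 42 → 20 → 4 → 16 → 37  — not happy
176: 176 → 86 → 100 → 1  — happy
177: 177 → 99 → 162 → 41 → 17 → 50 → 25 → 29 → 85 → 89 → 145 → 42 → 20 → 4 → 16 → 37 → 58 → 89  — not happy
178: 178 → 114 → 18 → 65 → 61 → 37 → 58 → 89 → 145 → 42 → 20 → 4 → 16 → 37  — not happy
179: 179 → 131 → 11 → 2 → 4 → 16 → 37 → 58 → 89 → 145 → 42 → 20 → 4  — not happy
happy: 176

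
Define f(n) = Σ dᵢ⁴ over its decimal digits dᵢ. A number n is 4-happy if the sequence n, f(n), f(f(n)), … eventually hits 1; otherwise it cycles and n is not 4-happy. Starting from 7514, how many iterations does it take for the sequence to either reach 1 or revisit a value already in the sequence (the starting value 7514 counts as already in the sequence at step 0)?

7514 → 7⁴ + 5⁴ + 1⁴ + 4⁴ = 3283
3283 → 3⁴ + 2⁴ + 8⁴ + 3⁴ = 4274
4274 → 4⁴ + 2⁴ + 7⁴ + 4⁴ = 2929
2929 → 2⁴ + 9⁴ + 2⁴ + 9⁴ = 13154
13154 → 1⁴ + 3⁴ + 1⁴ + 5⁴ + 4⁴ = 964
964 → 9⁴ + 6⁴ + 4⁴ = 8113
8113 → 8⁴ + 1⁴ + 1⁴ + 3⁴ = 4179
4179 → 4⁴ + 1⁴ + 7⁴ + 9⁴ = 9219
9219 → 9⁴ + 2⁴ + 1⁴ + 9⁴ = 13139
13139 → 1⁴ + 3⁴ + 1⁴ + 3⁴ + 9⁴ = 6725
6725 → 6⁴ + 7⁴ + 2⁴ + 5⁴ = 4338
4338 → 4⁴ + 3⁴ + 3⁴ + 8⁴ = 4514
4514 → 4⁴ + 5⁴ + 1⁴ + 4⁴ = 1138
1138 → 1⁴ + 1⁴ + 3⁴ + 8⁴ = 4179  — 4179 repeats.
That took 14 steps.

14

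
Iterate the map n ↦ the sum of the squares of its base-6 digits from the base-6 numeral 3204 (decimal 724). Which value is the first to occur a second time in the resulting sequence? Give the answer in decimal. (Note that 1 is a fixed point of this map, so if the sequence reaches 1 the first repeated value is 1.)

724 = (3,2,0,4)_6 → 3² + 2² + 0² + 4² = 29
29 = (4,5)_6 → 4² + 5² = 41
41 = (1,0,5)_6 → 1² + 0² + 5² = 26
26 = (4,2)_6 → 4² + 2² = 20
20 = (3,2)_6 → 3² + 2² = 13
13 = (2,1)_6 → 2² + 1² = 5
5 = (5)_6 → 5² = 25
25 = (4,1)_6 → 4² + 1² = 17
17 = (2,5)_6 → 2² + 5² = 29  — 29 already appeared earlier.

29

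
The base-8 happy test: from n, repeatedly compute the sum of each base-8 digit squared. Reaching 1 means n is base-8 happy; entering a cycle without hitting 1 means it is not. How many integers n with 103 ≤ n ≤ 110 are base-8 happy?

103: 103 → 66 → 5 → 25 → 10 → 5  — not base-8 happy
104: 104 → 26 → 13 → 26  — not base-8 happy
105: 105 → 27 → 18 → 8 → 1  — base-8 happy
106: 106 → 30 → 45 → 50 → 40 → 25 → 10 → 5 → 25  — not base-8 happy
107: 107 → 35 → 25 → 10 → 5 → 25  — not base-8 happy
108: 108 → 42 → 29 → 34 → 20 → 20  — not base-8 happy
109: 109 → 51 → 45 → 50 → 40 → 25 → 10 → 5 → 25  — not base-8 happy
110: 110 → 62 → 85 → 30 → 45 → 50 → 40 → 25 → 10 → 5 → 25  — not base-8 happy
base-8 happy: 105

1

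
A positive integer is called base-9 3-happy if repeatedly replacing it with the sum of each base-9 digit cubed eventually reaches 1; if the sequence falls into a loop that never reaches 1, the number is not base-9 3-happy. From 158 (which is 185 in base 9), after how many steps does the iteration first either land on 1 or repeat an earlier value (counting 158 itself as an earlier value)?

158 = (1,8,5)_9 → 1³ + 8³ + 5³ = 1 + 512 + 125 = 638
638 = (7,7,8)_9 → 7³ + 7³ + 8³ = 343 + 343 + 512 = 1198
1198 = (1,5,7,1)_9 → 1³ + 5³ + 7³ + 1³ = 1 + 125 + 343 + 1 = 470
470 = (5,7,2)_9 → 5³ + 7³ + 2³ = 125 + 343 + 8 = 476
476 = (5,7,8)_9 → 5³ + 7³ + 8³ = 125 + 343 + 512 = 980
980 = (1,3,0,8)_9 → 1³ + 3³ + 0³ + 8³ = 1 + 27 + 0 + 512 = 540
540 = (6,6,0)_9 → 6³ + 6³ + 0³ = 216 + 216 + 0 = 432
432 = (5,3,0)_9 → 5³ + 3³ + 0³ = 125 + 27 + 0 = 152
152 = (1,7,8)_9 → 1³ + 7³ + 8³ = 1 + 343 + 512 = 856
856 = (1,1,5,1)_9 → 1³ + 1³ + 5³ + 1³ = 1 + 1 + 125 + 1 = 128
128 = (1,5,2)_9 → 1³ + 5³ + 2³ = 1 + 125 + 8 = 134
134 = (1,5,8)_9 → 1³ + 5³ + 8³ = 1 + 125 + 512 = 638  — 638 repeats.
That took 12 steps.

12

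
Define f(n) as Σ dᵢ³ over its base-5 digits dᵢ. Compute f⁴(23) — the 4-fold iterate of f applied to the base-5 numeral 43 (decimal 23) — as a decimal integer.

23 = (4,3)_5 → 4³ + 3³ = 64 + 27 = 91
91 = (3,3,1)_5 → 3³ + 3³ + 1³ = 27 + 27 + 1 = 55
55 = (2,1,0)_5 → 2³ + 1³ + 0³ = 8 + 1 + 0 = 9
9 = (1,4)_5 → 1³ + 4³ = 1 + 64 = 65

65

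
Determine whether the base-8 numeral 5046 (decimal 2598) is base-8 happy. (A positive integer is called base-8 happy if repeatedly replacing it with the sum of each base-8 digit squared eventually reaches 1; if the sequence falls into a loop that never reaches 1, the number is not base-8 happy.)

base-8 happy

2598 = (5,0,4,6)_8 → 5² + 0² + 4² + 6² = 25 + 0 + 16 + 36 = 77
77 = (1,1,5)_8 → 1² + 1² + 5² = 1 + 1 + 25 = 27
27 = (3,3)_8 → 3² + 3² = 9 + 9 = 18
18 = (2,2)_8 → 2² + 2² = 4 + 4 = 8
8 = (1,0)_8 → 1² + 0² = 1 + 0 = 1  — reached 1.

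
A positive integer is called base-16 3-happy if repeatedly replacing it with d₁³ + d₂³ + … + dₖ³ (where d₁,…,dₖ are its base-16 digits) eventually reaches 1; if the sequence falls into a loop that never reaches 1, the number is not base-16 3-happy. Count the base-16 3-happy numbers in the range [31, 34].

1

31: 31 → 3376 → 2224 → 1843 → 397 → 2710 → 1945 → 1801 → 1072 → 91 → 1456 → 1456  — not base-16 3-happy
32: 32 → 8 → 512 → 8  — not base-16 3-happy
33: 33 → 9 → 729 → 2934 → 1890 → 567 → 378 → 1344 → 189 → 3528 → 4437 → 252 → 5103 → 6147 → 540 → 1737 → 2673 → 1344  — not base-16 3-happy
34: 34 → 16 → 1  — base-16 3-happy
base-16 3-happy: 34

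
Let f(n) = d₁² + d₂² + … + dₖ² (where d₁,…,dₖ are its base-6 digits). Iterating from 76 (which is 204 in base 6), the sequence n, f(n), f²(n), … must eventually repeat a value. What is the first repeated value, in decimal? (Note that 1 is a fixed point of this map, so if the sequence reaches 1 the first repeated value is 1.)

20

76 = (2,0,4)_6 → 2² + 0² + 4² = 20
20 = (3,2)_6 → 3² + 2² = 13
13 = (2,1)_6 → 2² + 1² = 5
5 = (5)_6 → 5² = 25
25 = (4,1)_6 → 4² + 1² = 17
17 = (2,5)_6 → 2² + 5² = 29
29 = (4,5)_6 → 4² + 5² = 41
41 = (1,0,5)_6 → 1² + 0² + 5² = 26
26 = (4,2)_6 → 4² + 2² = 20  — 20 already appeared earlier.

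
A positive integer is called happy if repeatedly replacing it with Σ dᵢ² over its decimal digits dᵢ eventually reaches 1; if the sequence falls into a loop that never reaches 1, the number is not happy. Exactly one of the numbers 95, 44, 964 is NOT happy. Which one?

95

95: 95 → 106 → 37 → 58 → 89 → 145 → 42 → 20 → 4 → 16 → 37  — repeats 37 (not happy)
44: 44 → 32 → 13 → 10 → 1  — reaches 1 (happy)
964: 964 → 133 → 19 → 82 → 68 → 100 → 1  — reaches 1 (happy)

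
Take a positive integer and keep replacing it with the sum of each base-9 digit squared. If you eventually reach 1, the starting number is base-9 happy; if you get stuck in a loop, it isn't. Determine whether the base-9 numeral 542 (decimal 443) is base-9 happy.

not base-9 happy

443 = (5,4,2)_9 → 45
45 = (5,0)_9 → 25
25 = (2,7)_9 → 53
53 = (5,8)_9 → 89
89 = (1,0,8)_9 → 65
65 = (7,2)_9 → 53  — 53 already seen; the sequence cycles without reaching 1.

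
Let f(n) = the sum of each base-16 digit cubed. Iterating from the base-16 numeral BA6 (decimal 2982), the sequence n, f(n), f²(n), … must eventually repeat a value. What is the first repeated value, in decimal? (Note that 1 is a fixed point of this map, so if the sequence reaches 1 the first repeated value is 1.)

2982 = (11,10,6)_16 → 2547
2547 = (9,15,3)_16 → 4131
4131 = (1,0,2,3)_16 → 36
36 = (2,4)_16 → 72
72 = (4,8)_16 → 576
576 = (2,4,0)_16 → 72  — 72 already appeared earlier.

72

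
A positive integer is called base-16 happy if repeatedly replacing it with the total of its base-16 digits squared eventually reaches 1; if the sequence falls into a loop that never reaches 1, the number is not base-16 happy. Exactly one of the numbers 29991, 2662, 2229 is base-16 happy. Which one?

29991

29991: 29991 → 127 → 274 → 6 → 36 → 20 → 17 → 2 → 4 → 16 → 1  — reaches 1 (base-16 happy)
2662: 2662 → 172 → 244 → 241 → 226 → 200 → 208 → 169 → 181 → 146 → 85 → 50 → 13 → 169  — repeats 169 (not base-16 happy)
2229: 2229 → 210 → 173 → 269 → 170 → 200 → 208 → 169 → 181 → 146 → 85 → 50 → 13 → 169  — repeats 169 (not base-16 happy)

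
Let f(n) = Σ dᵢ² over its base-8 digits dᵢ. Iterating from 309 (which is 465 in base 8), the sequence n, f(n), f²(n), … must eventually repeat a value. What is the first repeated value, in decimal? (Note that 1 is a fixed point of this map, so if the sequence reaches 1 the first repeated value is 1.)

1

309 = (4,6,5)_8 → 4² + 6² + 5² = 16 + 36 + 25 = 77
77 = (1,1,5)_8 → 1² + 1² + 5² = 1 + 1 + 25 = 27
27 = (3,3)_8 → 3² + 3² = 9 + 9 = 18
18 = (2,2)_8 → 2² + 2² = 4 + 4 = 8
8 = (1,0)_8 → 1² + 0² = 1 + 0 = 1  — reached the fixed point 1.
1 → 1, so 1 is the first repeated value.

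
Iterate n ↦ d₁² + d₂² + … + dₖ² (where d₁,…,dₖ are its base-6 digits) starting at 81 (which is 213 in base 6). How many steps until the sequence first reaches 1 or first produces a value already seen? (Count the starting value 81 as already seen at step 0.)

81 = (2,1,3)_6 → 2² + 1² + 3² = 4 + 1 + 9 = 14
14 = (2,2)_6 → 2² + 2² = 4 + 4 = 8
8 = (1,2)_6 → 1² + 2² = 1 + 4 = 5
5 = (5)_6 → 5² = 25
25 = (4,1)_6 → 4² + 1² = 16 + 1 = 17
17 = (2,5)_6 → 2² + 5² = 4 + 25 = 29
29 = (4,5)_6 → 4² + 5² = 16 + 25 = 41
41 = (1,0,5)_6 → 1² + 0² + 5² = 1 + 0 + 25 = 26
26 = (4,2)_6 → 4² + 2² = 16 + 4 = 20
20 = (3,2)_6 → 3² + 2² = 9 + 4 = 13
13 = (2,1)_6 → 2² + 1² = 4 + 1 = 5  — 5 repeats.
That took 11 steps.

11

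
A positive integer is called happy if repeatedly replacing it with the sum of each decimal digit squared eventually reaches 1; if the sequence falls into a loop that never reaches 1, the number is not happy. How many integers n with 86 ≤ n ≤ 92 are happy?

86: 86 → 100 → 1  — happy
87: 87 → 113 → 11 → 2 → 4 → 16 → 37 → 58 → 89 → 145 → 42 → 20 → 4  — not happy
88: 88 → 128 → 69 → 117 → 51 → 26 → 40 → 16 → 37 → 58 → 89 → 145 → 42 → 20 → 4 → 16  — not happy
89: 89 → 145 → 42 → 20 → 4 → 16 → 37 → 58 → 89  — not happy
90: 90 → 81 → 65 → 61 → 37 → 58 → 89 → 145 → 42 → 20 → 4 → 16 → 37  — not happy
91: 91 → 82 → 68 → 100 → 1  — happy
92: 92 → 85 → 89 → 145 → 42 → 20 → 4 → 16 → 37 → 58 → 89  — not happy
happy: 86, 91

2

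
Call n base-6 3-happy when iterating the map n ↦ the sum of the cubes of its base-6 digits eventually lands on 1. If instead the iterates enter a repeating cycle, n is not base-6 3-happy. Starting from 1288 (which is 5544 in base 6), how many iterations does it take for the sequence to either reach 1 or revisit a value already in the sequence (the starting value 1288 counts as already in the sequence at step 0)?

8

1288 = (5,5,4,4)_6 → 5³ + 5³ + 4³ + 4³ = 378
378 = (1,4,3,0)_6 → 1³ + 4³ + 3³ + 0³ = 92
92 = (2,3,2)_6 → 2³ + 3³ + 2³ = 43
43 = (1,1,1)_6 → 1³ + 1³ + 1³ = 3
3 = (3)_6 → 3³ = 27
27 = (4,3)_6 → 4³ + 3³ = 91
91 = (2,3,1)_6 → 2³ + 3³ + 1³ = 36
36 = (1,0,0)_6 → 1³ + 0³ + 0³ = 1  — reached 1.
That took 8 steps.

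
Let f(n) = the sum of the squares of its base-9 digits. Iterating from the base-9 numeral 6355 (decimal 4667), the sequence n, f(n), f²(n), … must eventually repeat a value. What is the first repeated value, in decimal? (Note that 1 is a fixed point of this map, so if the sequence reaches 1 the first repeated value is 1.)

1

4667 = (6,3,5,5)_9 → 6² + 3² + 5² + 5² = 36 + 9 + 25 + 25 = 95
95 = (1,1,5)_9 → 1² + 1² + 5² = 1 + 1 + 25 = 27
27 = (3,0)_9 → 3² + 0² = 9 + 0 = 9
9 = (1,0)_9 → 1² + 0² = 1 + 0 = 1  — reached the fixed point 1.
1 → 1, so 1 is the first repeated value.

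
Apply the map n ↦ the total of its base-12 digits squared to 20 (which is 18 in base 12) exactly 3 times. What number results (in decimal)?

20 = (1,8)_12 → 1² + 8² = 65
65 = (5,5)_12 → 5² + 5² = 50
50 = (4,2)_12 → 4² + 2² = 20

20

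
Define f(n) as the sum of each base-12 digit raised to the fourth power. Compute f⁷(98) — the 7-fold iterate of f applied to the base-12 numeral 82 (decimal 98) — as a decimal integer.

98 = (8,2)_12 → 8⁴ + 2⁴ = 4096 + 16 = 4112
4112 = (2,4,6,8)_12 → 2⁴ + 4⁴ + 6⁴ + 8⁴ = 16 + 256 + 1296 + 4096 = 5664
5664 = (3,3,4,0)_12 → 3⁴ + 3⁴ + 4⁴ + 0⁴ = 81 + 81 + 256 + 0 = 418
418 = (2,10,10)_12 → 2⁴ + 10⁴ + 10⁴ = 16 + 10000 + 10000 = 20016
20016 = (11,7,0,0)_12 → 11⁴ + 7⁴ + 0⁴ + 0⁴ = 14641 + 2401 + 0 + 0 = 17042
17042 = (9,10,4,2)_12 → 9⁴ + 10⁴ + 4⁴ + 2⁴ = 6561 + 10000 + 256 + 16 = 16833
16833 = (9,8,10,9)_12 → 9⁴ + 8⁴ + 10⁴ + 9⁴ = 6561 + 4096 + 10000 + 6561 = 27218

27218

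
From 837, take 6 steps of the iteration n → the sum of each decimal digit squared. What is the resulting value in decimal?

37

837 → 8² + 3² + 7² = 64 + 9 + 49 = 122
122 → 1² + 2² + 2² = 1 + 4 + 4 = 9
9 → 9² = 81
81 → 8² + 1² = 64 + 1 = 65
65 → 6² + 5² = 36 + 25 = 61
61 → 6² + 1² = 36 + 1 = 37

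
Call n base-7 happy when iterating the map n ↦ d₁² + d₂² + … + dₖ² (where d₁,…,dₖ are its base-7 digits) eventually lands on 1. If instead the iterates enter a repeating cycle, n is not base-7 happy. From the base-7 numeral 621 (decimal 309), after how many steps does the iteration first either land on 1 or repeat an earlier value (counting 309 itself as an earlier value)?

5

309 = (6,2,1)_7 → 6² + 2² + 1² = 36 + 4 + 1 = 41
41 = (5,6)_7 → 5² + 6² = 25 + 36 = 61
61 = (1,1,5)_7 → 1² + 1² + 5² = 1 + 1 + 25 = 27
27 = (3,6)_7 → 3² + 6² = 9 + 36 = 45
45 = (6,3)_7 → 6² + 3² = 36 + 9 = 45  — 45 repeats.
That took 5 steps.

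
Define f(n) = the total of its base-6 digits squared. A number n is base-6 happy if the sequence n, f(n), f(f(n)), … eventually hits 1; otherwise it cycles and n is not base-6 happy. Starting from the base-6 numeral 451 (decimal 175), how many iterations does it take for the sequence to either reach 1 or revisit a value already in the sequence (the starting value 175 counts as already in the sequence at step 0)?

13

175 = (4,5,1)_6 → 4² + 5² + 1² = 42
42 = (1,1,0)_6 → 1² + 1² + 0² = 2
2 = (2)_6 → 2² = 4
4 = (4)_6 → 4² = 16
16 = (2,4)_6 → 2² + 4² = 20
20 = (3,2)_6 → 3² + 2² = 13
13 = (2,1)_6 → 2² + 1² = 5
5 = (5)_6 → 5² = 25
25 = (4,1)_6 → 4² + 1² = 17
17 = (2,5)_6 → 2² + 5² = 29
29 = (4,5)_6 → 4² + 5² = 41
41 = (1,0,5)_6 → 1² + 0² + 5² = 26
26 = (4,2)_6 → 4² + 2² = 20  — 20 repeats.
That took 13 steps.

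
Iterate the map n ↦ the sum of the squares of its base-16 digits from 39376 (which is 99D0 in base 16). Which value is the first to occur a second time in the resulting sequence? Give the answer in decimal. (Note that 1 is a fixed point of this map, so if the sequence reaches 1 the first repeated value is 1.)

1

39376 = (9,9,13,0)_16 → 9² + 9² + 13² + 0² = 81 + 81 + 169 + 0 = 331
331 = (1,4,11)_16 → 1² + 4² + 11² = 1 + 16 + 121 = 138
138 = (8,10)_16 → 8² + 10² = 64 + 100 = 164
164 = (10,4)_16 → 10² + 4² = 100 + 16 = 116
116 = (7,4)_16 → 7² + 4² = 49 + 16 = 65
65 = (4,1)_16 → 4² + 1² = 16 + 1 = 17
17 = (1,1)_16 → 1² + 1² = 1 + 1 = 2
2 = (2)_16 → 2² = 4
4 = (4)_16 → 4² = 16
16 = (1,0)_16 → 1² + 0² = 1 + 0 = 1  — reached the fixed point 1.
1 → 1, so 1 is the first repeated value.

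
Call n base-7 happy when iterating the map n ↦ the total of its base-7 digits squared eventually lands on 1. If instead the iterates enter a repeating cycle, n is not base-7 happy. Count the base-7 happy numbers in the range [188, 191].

188: 188 → 70 → 10 → 10  (repeats 10)
189: 189 → 45 → 45  (repeats 45)
190: 190 → 46 → 52 → 10 → 10  (repeats 10)
191: 191 → 49 → 1  (reaches 1)
base-7 happy: 191

1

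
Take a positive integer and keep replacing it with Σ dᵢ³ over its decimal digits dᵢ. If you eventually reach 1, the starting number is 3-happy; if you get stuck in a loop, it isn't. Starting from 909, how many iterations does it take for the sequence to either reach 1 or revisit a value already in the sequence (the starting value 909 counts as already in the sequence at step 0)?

909 → 9³ + 0³ + 9³ = 729 + 0 + 729 = 1458
1458 → 1³ + 4³ + 5³ + 8³ = 1 + 64 + 125 + 512 = 702
702 → 7³ + 0³ + 2³ = 343 + 0 + 8 = 351
351 → 3³ + 5³ + 1³ = 27 + 125 + 1 = 153
153 → 1³ + 5³ + 3³ = 1 + 125 + 27 = 153  — 153 repeats.
That took 5 steps.

5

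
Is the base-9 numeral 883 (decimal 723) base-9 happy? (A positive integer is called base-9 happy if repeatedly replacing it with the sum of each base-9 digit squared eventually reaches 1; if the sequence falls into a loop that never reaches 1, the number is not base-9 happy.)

723 = (8,8,3)_9 → 137
137 = (1,6,2)_9 → 41
41 = (4,5)_9 → 41  — 41 already seen; the sequence cycles without reaching 1.

not base-9 happy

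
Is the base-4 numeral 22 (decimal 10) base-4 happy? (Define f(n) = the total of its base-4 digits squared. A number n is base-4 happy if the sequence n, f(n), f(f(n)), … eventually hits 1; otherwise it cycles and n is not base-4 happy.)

base-4 happy

10 = (2,2)_4 → 2² + 2² = 4 + 4 = 8
8 = (2,0)_4 → 2² + 0² = 4 + 0 = 4
4 = (1,0)_4 → 1² + 0² = 1 + 0 = 1  — reached 1.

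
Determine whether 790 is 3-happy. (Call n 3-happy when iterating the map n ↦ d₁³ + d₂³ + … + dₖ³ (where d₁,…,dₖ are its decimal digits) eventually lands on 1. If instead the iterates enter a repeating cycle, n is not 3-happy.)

790 → 7³ + 9³ + 0³ = 343 + 729 + 0 = 1072
1072 → 1³ + 0³ + 7³ + 2³ = 1 + 0 + 343 + 8 = 352
352 → 3³ + 5³ + 2³ = 27 + 125 + 8 = 160
160 → 1³ + 6³ + 0³ = 1 + 216 + 0 = 217
217 → 2³ + 1³ + 7³ = 8 + 1 + 343 = 352  — 352 already seen; the sequence cycles without reaching 1.

not 3-happy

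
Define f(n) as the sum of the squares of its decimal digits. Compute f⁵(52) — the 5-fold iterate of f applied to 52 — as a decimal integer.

52 → 5² + 2² = 25 + 4 = 29
29 → 2² + 9² = 4 + 81 = 85
85 → 8² + 5² = 64 + 25 = 89
89 → 8² + 9² = 64 + 81 = 145
145 → 1² + 4² + 5² = 1 + 16 + 25 = 42

42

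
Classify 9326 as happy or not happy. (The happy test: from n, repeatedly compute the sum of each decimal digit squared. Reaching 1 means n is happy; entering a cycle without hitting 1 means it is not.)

9326 → 9² + 3² + 2² + 6² = 81 + 9 + 4 + 36 = 130
130 → 1² + 3² + 0² = 1 + 9 + 0 = 10
10 → 1² + 0² = 1 + 0 = 1  — reached 1.

happy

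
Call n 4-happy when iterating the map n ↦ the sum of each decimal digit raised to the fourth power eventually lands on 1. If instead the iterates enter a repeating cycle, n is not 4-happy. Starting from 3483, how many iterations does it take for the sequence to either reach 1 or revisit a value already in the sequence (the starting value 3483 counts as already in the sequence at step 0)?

3483 → 3⁴ + 4⁴ + 8⁴ + 3⁴ = 81 + 256 + 4096 + 81 = 4514
4514 → 4⁴ + 5⁴ + 1⁴ + 4⁴ = 256 + 625 + 1 + 256 = 1138
1138 → 1⁴ + 1⁴ + 3⁴ + 8⁴ = 1 + 1 + 81 + 4096 = 4179
4179 → 4⁴ + 1⁴ + 7⁴ + 9⁴ = 256 + 1 + 2401 + 6561 = 9219
9219 → 9⁴ + 2⁴ + 1⁴ + 9⁴ = 6561 + 16 + 1 + 6561 = 13139
13139 → 1⁴ + 3⁴ + 1⁴ + 3⁴ + 9⁴ = 1 + 81 + 1 + 81 + 6561 = 6725
6725 → 6⁴ + 7⁴ + 2⁴ + 5⁴ = 1296 + 2401 + 16 + 625 = 4338
4338 → 4⁴ + 3⁴ + 3⁴ + 8⁴ = 256 + 81 + 81 + 4096 = 4514  — 4514 repeats.
That took 8 steps.

8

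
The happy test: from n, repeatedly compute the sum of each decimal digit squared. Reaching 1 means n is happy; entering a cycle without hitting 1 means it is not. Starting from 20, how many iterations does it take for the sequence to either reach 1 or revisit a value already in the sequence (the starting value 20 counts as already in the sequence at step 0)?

20 → 2² + 0² = 4 + 0 = 4
4 → 4² = 16
16 → 1² + 6² = 1 + 36 = 37
37 → 3² + 7² = 9 + 49 = 58
58 → 5² + 8² = 25 + 64 = 89
89 → 8² + 9² = 64 + 81 = 145
145 → 1² + 4² + 5² = 1 + 16 + 25 = 42
42 → 4² + 2² = 16 + 4 = 20  — 20 repeats.
That took 8 steps.

8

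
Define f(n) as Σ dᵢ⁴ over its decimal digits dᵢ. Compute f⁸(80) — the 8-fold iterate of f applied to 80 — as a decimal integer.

80 → 8⁴ + 0⁴ = 4096
4096 → 4⁴ + 0⁴ + 9⁴ + 6⁴ = 8113
8113 → 8⁴ + 1⁴ + 1⁴ + 3⁴ = 4179
4179 → 4⁴ + 1⁴ + 7⁴ + 9⁴ = 9219
9219 → 9⁴ + 2⁴ + 1⁴ + 9⁴ = 13139
13139 → 1⁴ + 3⁴ + 1⁴ + 3⁴ + 9⁴ = 6725
6725 → 6⁴ + 7⁴ + 2⁴ + 5⁴ = 4338
4338 → 4⁴ + 3⁴ + 3⁴ + 8⁴ = 4514

4514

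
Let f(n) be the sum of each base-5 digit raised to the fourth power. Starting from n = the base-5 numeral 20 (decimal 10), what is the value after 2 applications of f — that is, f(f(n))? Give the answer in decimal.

82

10 = (2,0)_5 → 2⁴ + 0⁴ = 16
16 = (3,1)_5 → 3⁴ + 1⁴ = 82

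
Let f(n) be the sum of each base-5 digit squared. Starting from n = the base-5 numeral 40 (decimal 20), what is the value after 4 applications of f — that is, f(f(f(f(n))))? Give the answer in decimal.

20 = (4,0)_5 → 4² + 0² = 16
16 = (3,1)_5 → 3² + 1² = 10
10 = (2,0)_5 → 2² + 0² = 4
4 = (4)_5 → 4² = 16

16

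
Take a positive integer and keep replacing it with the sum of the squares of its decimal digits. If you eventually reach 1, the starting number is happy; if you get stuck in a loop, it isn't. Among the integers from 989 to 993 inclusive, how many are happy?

1

989: 989 → 226 → 44 → 32 → 13 → 10 → 1  (reaches 1)
990: 990 → 162 → 41 → 17 → 50 → 25 → 29 → 85 → 89 → 145 → 42 → 20 → 4 → 16 → 37 → 58 → 89  (repeats 89)
991: 991 → 163 → 46 → 52 → 29 → 85 → 89 → 145 → 42 → 20 → 4 → 16 → 37 → 58 → 89  (repeats 89)
992: 992 → 166 → 73 → 58 → 89 → 145 → 42 → 20 → 4 → 16 → 37 → 58  (repeats 58)
993: 993 → 171 → 51 → 26 → 40 → 16 → 37 → 58 → 89 → 145 → 42 → 20 → 4 → 16  (repeats 16)
happy: 989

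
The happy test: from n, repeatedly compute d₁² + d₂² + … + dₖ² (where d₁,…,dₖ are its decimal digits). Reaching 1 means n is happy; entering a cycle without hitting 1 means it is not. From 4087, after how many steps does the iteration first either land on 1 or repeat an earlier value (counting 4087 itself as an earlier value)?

4

4087 → 4² + 0² + 8² + 7² = 16 + 0 + 64 + 49 = 129
129 → 1² + 2² + 9² = 1 + 4 + 81 = 86
86 → 8² + 6² = 64 + 36 = 100
100 → 1² + 0² + 0² = 1 + 0 + 0 = 1  — reached 1.
That took 4 steps.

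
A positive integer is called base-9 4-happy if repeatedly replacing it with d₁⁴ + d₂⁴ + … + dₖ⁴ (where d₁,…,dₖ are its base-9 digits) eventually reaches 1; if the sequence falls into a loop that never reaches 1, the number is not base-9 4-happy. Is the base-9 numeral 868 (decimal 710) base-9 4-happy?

not base-9 4-happy

710 = (8,6,8)_9 → 8⁴ + 6⁴ + 8⁴ = 4096 + 1296 + 4096 = 9488
9488 = (1,4,0,1,2)_9 → 1⁴ + 4⁴ + 0⁴ + 1⁴ + 2⁴ = 1 + 256 + 0 + 1 + 16 = 274
274 = (3,3,4)_9 → 3⁴ + 3⁴ + 4⁴ = 81 + 81 + 256 = 418
418 = (5,1,4)_9 → 5⁴ + 1⁴ + 4⁴ = 625 + 1 + 256 = 882
882 = (1,1,8,0)_9 → 1⁴ + 1⁴ + 8⁴ + 0⁴ = 1 + 1 + 4096 + 0 = 4098
4098 = (5,5,5,3)_9 → 5⁴ + 5⁴ + 5⁴ + 3⁴ = 625 + 625 + 625 + 81 = 1956
1956 = (2,6,1,3)_9 → 2⁴ + 6⁴ + 1⁴ + 3⁴ = 16 + 1296 + 1 + 81 = 1394
1394 = (1,8,1,8)_9 → 1⁴ + 8⁴ + 1⁴ + 8⁴ = 1 + 4096 + 1 + 4096 = 8194
8194 = (1,2,2,1,4)_9 → 1⁴ + 2⁴ + 2⁴ + 1⁴ + 4⁴ = 1 + 16 + 16 + 1 + 256 = 290
290 = (3,5,2)_9 → 3⁴ + 5⁴ + 2⁴ = 81 + 625 + 16 = 722
722 = (8,8,2)_9 → 8⁴ + 8⁴ + 2⁴ = 4096 + 4096 + 16 = 8208
8208 = (1,2,2,3,0)_9 → 1⁴ + 2⁴ + 2⁴ + 3⁴ + 0⁴ = 1 + 16 + 16 + 81 + 0 = 114
114 = (1,3,6)_9 → 1⁴ + 3⁴ + 6⁴ = 1 + 81 + 1296 = 1378
1378 = (1,8,0,1)_9 → 1⁴ + 8⁴ + 0⁴ + 1⁴ = 1 + 4096 + 0 + 1 = 4098  — 4098 already seen; the sequence cycles without reaching 1.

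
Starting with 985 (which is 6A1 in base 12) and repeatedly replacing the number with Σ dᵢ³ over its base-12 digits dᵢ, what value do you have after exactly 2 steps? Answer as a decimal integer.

762

985 = (6,10,1)_12 → 6³ + 10³ + 1³ = 1217
1217 = (8,5,5)_12 → 8³ + 5³ + 5³ = 762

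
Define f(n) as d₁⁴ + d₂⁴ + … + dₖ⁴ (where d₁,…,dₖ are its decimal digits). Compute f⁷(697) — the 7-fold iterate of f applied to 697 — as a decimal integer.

697 → 6⁴ + 9⁴ + 7⁴ = 1296 + 6561 + 2401 = 10258
10258 → 1⁴ + 0⁴ + 2⁴ + 5⁴ + 8⁴ = 1 + 0 + 16 + 625 + 4096 = 4738
4738 → 4⁴ + 7⁴ + 3⁴ + 8⁴ = 256 + 2401 + 81 + 4096 = 6834
6834 → 6⁴ + 8⁴ + 3⁴ + 4⁴ = 1296 + 4096 + 81 + 256 = 5729
5729 → 5⁴ + 7⁴ + 2⁴ + 9⁴ = 625 + 2401 + 16 + 6561 = 9603
9603 → 9⁴ + 6⁴ + 0⁴ + 3⁴ = 6561 + 1296 + 0 + 81 = 7938
7938 → 7⁴ + 9⁴ + 3⁴ + 8⁴ = 2401 + 6561 + 81 + 4096 = 13139

13139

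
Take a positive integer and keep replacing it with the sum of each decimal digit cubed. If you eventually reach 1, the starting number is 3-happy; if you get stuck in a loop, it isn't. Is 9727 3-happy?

3-happy

9727 → 9³ + 7³ + 2³ + 7³ = 729 + 343 + 8 + 343 = 1423
1423 → 1³ + 4³ + 2³ + 3³ = 1 + 64 + 8 + 27 = 100
100 → 1³ + 0³ + 0³ = 1 + 0 + 0 = 1  — reached 1.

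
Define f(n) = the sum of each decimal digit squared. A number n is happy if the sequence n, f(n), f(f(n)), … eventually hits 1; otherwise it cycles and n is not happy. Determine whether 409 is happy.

409 → 4² + 0² + 9² = 16 + 0 + 81 = 97
97 → 9² + 7² = 81 + 49 = 130
130 → 1² + 3² + 0² = 1 + 9 + 0 = 10
10 → 1² + 0² = 1 + 0 = 1  — reached 1.

happy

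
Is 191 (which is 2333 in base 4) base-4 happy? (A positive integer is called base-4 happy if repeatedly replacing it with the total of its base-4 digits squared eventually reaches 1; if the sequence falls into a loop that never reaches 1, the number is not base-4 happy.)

191 = (2,3,3,3)_4 → 2² + 3² + 3² + 3² = 31
31 = (1,3,3)_4 → 1² + 3² + 3² = 19
19 = (1,0,3)_4 → 1² + 0² + 3² = 10
10 = (2,2)_4 → 2² + 2² = 8
8 = (2,0)_4 → 2² + 0² = 4
4 = (1,0)_4 → 1² + 0² = 1  — reached 1.

base-4 happy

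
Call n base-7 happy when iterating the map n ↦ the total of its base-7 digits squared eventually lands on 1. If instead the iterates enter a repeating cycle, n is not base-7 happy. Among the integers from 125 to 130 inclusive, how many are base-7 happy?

125: 125 → 49 → 1  — base-7 happy
126: 126 → 20 → 40 → 50 → 2 → 4 → 16 → 8 → 2  — not base-7 happy
127: 127 → 21 → 9 → 5 → 25 → 25  — not base-7 happy
128: 128 → 24 → 18 → 20 → 40 → 50 → 2 → 4 → 16 → 8 → 2  — not base-7 happy
129: 129 → 29 → 17 → 13 → 37 → 29  — not base-7 happy
130: 130 → 36 → 26 → 34 → 52 → 10 → 10  — not base-7 happy
base-7 happy: 125

1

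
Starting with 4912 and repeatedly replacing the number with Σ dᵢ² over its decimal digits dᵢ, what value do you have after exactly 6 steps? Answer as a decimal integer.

4912 → 4² + 9² + 1² + 2² = 102
102 → 1² + 0² + 2² = 5
5 → 5² = 25
25 → 2² + 5² = 29
29 → 2² + 9² = 85
85 → 8² + 5² = 89

89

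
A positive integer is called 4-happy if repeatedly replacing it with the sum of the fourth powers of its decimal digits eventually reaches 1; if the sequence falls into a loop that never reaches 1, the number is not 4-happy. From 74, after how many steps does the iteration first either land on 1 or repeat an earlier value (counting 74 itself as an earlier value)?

74 → 7⁴ + 4⁴ = 2657
2657 → 2⁴ + 6⁴ + 5⁴ + 7⁴ = 4338
4338 → 4⁴ + 3⁴ + 3⁴ + 8⁴ = 4514
4514 → 4⁴ + 5⁴ + 1⁴ + 4⁴ = 1138
1138 → 1⁴ + 1⁴ + 3⁴ + 8⁴ = 4179
4179 → 4⁴ + 1⁴ + 7⁴ + 9⁴ = 9219
9219 → 9⁴ + 2⁴ + 1⁴ + 9⁴ = 13139
13139 → 1⁴ + 3⁴ + 1⁴ + 3⁴ + 9⁴ = 6725
6725 → 6⁴ + 7⁴ + 2⁴ + 5⁴ = 4338  — 4338 repeats.
That took 9 steps.

9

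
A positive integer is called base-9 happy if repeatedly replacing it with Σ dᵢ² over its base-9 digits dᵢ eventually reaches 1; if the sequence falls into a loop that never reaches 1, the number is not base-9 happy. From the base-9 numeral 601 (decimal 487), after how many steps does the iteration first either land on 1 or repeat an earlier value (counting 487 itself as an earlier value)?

487 = (6,0,1)_9 → 6² + 0² + 1² = 36 + 0 + 1 = 37
37 = (4,1)_9 → 4² + 1² = 16 + 1 = 17
17 = (1,8)_9 → 1² + 8² = 1 + 64 = 65
65 = (7,2)_9 → 7² + 2² = 49 + 4 = 53
53 = (5,8)_9 → 5² + 8² = 25 + 64 = 89
89 = (1,0,8)_9 → 1² + 0² + 8² = 1 + 0 + 64 = 65  — 65 repeats.
That took 6 steps.

6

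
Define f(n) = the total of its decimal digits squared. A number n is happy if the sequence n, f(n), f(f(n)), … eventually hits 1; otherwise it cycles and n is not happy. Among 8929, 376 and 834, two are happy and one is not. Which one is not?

834

8929: 8929 → 230 → 13 → 10 → 1  — reaches 1 (happy)
376: 376 → 94 → 97 → 130 → 10 → 1  — reaches 1 (happy)
834: 834 → 89 → 145 → 42 → 20 → 4 → 16 → 37 → 58 → 89  — repeats 89 (not happy)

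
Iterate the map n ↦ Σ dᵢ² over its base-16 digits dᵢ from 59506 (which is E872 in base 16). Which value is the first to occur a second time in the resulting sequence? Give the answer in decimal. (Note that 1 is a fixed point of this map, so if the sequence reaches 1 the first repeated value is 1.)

146

59506 = (14,8,7,2)_16 → 14² + 8² + 7² + 2² = 196 + 64 + 49 + 4 = 313
313 = (1,3,9)_16 → 1² + 3² + 9² = 1 + 9 + 81 = 91
91 = (5,11)_16 → 5² + 11² = 25 + 121 = 146
146 = (9,2)_16 → 9² + 2² = 81 + 4 = 85
85 = (5,5)_16 → 5² + 5² = 25 + 25 = 50
50 = (3,2)_16 → 3² + 2² = 9 + 4 = 13
13 = (13)_16 → 13² = 169
169 = (10,9)_16 → 10² + 9² = 100 + 81 = 181
181 = (11,5)_16 → 11² + 5² = 121 + 25 = 146  — 146 already appeared earlier.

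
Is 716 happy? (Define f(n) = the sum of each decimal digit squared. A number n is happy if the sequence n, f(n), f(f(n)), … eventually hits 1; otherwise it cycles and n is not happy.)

716 → 7² + 1² + 6² = 49 + 1 + 36 = 86
86 → 8² + 6² = 64 + 36 = 100
100 → 1² + 0² + 0² = 1 + 0 + 0 = 1  — reached 1.

happy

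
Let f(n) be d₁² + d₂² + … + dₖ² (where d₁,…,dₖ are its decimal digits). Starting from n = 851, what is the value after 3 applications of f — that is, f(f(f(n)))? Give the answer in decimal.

65

851 → 90
90 → 81
81 → 65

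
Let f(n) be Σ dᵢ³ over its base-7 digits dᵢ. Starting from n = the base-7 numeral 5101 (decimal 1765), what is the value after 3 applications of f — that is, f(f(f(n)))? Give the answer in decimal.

55

1765 = (5,1,0,1)_7 → 5³ + 1³ + 0³ + 1³ = 125 + 1 + 0 + 1 = 127
127 = (2,4,1)_7 → 2³ + 4³ + 1³ = 8 + 64 + 1 = 73
73 = (1,3,3)_7 → 1³ + 3³ + 3³ = 1 + 27 + 27 = 55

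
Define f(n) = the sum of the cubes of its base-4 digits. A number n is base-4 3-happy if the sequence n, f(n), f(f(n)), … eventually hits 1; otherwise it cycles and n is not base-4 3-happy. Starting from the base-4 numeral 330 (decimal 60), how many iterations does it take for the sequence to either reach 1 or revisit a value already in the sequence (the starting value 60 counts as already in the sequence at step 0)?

4

60 = (3,3,0)_4 → 54
54 = (3,1,2)_4 → 36
36 = (2,1,0)_4 → 9
9 = (2,1)_4 → 9  — 9 repeats.
That took 4 steps.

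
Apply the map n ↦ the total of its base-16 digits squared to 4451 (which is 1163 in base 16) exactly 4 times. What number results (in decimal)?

4451 = (1,1,6,3)_16 → 1² + 1² + 6² + 3² = 1 + 1 + 36 + 9 = 47
47 = (2,15)_16 → 2² + 15² = 4 + 225 = 229
229 = (14,5)_16 → 14² + 5² = 196 + 25 = 221
221 = (13,13)_16 → 13² + 13² = 169 + 169 = 338

338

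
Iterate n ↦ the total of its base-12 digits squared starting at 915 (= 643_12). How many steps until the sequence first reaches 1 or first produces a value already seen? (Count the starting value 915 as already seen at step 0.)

915 = (6,4,3)_12 → 6² + 4² + 3² = 61
61 = (5,1)_12 → 5² + 1² = 26
26 = (2,2)_12 → 2² + 2² = 8
8 = (8)_12 → 8² = 64
64 = (5,4)_12 → 5² + 4² = 41
41 = (3,5)_12 → 3² + 5² = 34
34 = (2,10)_12 → 2² + 10² = 104
104 = (8,8)_12 → 8² + 8² = 128
128 = (10,8)_12 → 10² + 8² = 164
164 = (1,1,8)_12 → 1² + 1² + 8² = 66
66 = (5,6)_12 → 5² + 6² = 61  — 61 repeats.
That took 11 steps.

11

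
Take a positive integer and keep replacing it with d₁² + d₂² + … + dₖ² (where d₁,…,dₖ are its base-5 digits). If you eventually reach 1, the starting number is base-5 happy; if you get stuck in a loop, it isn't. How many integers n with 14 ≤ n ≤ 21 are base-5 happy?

14: 14 → 20 → 16 → 10 → 4 → 16  (repeats 16)
15: 15 → 9 → 17 → 13 → 13  (repeats 13)
16: 16 → 10 → 4 → 16  (repeats 16)
17: 17 → 13 → 13  (repeats 13)
18: 18 → 18  (repeats 18)
19: 19 → 25 → 1  (reaches 1)
20: 20 → 16 → 10 → 4 → 16  (repeats 16)
21: 21 → 17 → 13 → 13  (repeats 13)
base-5 happy: 19

1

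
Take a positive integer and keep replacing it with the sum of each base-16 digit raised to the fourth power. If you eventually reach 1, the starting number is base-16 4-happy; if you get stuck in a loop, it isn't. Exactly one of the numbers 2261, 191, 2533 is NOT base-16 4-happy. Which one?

2533

2261: 2261 → 33282 → 4128 → 17 → 2 → 16 → 1  — reaches 1 (base-16 4-happy)
191: 191 → 65266 → 139682 → 10049 → 2674 → 12417 → 4178 → 642 → 4128 → 17 → 2 → 16 → 1  — reaches 1 (base-16 4-happy)
2533: 2533 → 45602 → 14689 → 7939 → 50707 → 22114 → 3233 → 30737 → 6499 → 7939  — repeats 7939 (not base-16 4-happy)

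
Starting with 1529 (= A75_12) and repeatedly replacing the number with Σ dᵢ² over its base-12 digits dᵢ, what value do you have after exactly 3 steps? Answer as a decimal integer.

1529 = (10,7,5)_12 → 10² + 7² + 5² = 100 + 49 + 25 = 174
174 = (1,2,6)_12 → 1² + 2² + 6² = 1 + 4 + 36 = 41
41 = (3,5)_12 → 3² + 5² = 9 + 25 = 34

34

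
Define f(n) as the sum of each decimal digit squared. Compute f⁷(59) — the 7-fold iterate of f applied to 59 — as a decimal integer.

20

59 → 5² + 9² = 106
106 → 1² + 0² + 6² = 37
37 → 3² + 7² = 58
58 → 5² + 8² = 89
89 → 8² + 9² = 145
145 → 1² + 4² + 5² = 42
42 → 4² + 2² = 20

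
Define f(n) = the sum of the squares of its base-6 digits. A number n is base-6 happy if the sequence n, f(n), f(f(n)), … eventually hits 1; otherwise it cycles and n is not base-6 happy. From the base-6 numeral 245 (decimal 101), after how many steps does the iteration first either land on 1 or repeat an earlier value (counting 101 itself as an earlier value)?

11

101 = (2,4,5)_6 → 2² + 4² + 5² = 45
45 = (1,1,3)_6 → 1² + 1² + 3² = 11
11 = (1,5)_6 → 1² + 5² = 26
26 = (4,2)_6 → 4² + 2² = 20
20 = (3,2)_6 → 3² + 2² = 13
13 = (2,1)_6 → 2² + 1² = 5
5 = (5)_6 → 5² = 25
25 = (4,1)_6 → 4² + 1² = 17
17 = (2,5)_6 → 2² + 5² = 29
29 = (4,5)_6 → 4² + 5² = 41
41 = (1,0,5)_6 → 1² + 0² + 5² = 26  — 26 repeats.
That took 11 steps.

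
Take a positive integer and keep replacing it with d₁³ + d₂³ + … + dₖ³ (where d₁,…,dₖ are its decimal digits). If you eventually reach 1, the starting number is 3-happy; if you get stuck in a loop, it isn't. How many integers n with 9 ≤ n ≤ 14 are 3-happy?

9: 9 → 729 → 1080 → 513 → 153 → 153  — not 3-happy
10: 10 → 1  — 3-happy
11: 11 → 2 → 8 → 512 → 134 → 92 → 737 → 713 → 371 → 371  — not 3-happy
12: 12 → 9 → 729 → 1080 → 513 → 153 → 153  — not 3-happy
13: 13 → 28 → 520 → 133 → 55 → 250 → 133  — not 3-happy
14: 14 → 65 → 341 → 92 → 737 → 713 → 371 → 371  — not 3-happy
3-happy: 10

1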